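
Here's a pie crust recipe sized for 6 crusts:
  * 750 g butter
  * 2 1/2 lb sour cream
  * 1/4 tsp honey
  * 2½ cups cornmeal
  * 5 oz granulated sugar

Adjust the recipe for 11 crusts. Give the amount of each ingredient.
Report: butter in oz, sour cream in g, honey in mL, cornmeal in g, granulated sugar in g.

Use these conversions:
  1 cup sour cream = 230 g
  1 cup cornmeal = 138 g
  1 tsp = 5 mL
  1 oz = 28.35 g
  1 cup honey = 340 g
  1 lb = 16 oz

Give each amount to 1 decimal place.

Scaling factor: 11/6.
butter: 750 g × 11/6 ÷ 28.35 g/oz ≈ 48.5 oz
sour cream: 2.5 lb × 11/6 × 16 oz/lb × 28.35 g/oz = 2079.0 g
honey: 0.25 tsp × 11/6 × 5 mL/tsp ≈ 2.3 mL
cornmeal: 2.5 cup × 11/6 × 138 g/cup = 632.5 g
granulated sugar: 5 oz × 11/6 × 28.35 g/oz ≈ 259.9 g

butter: 48.5 oz; sour cream: 2079.0 g; honey: 2.3 mL; cornmeal: 632.5 g; granulated sugar: 259.9 g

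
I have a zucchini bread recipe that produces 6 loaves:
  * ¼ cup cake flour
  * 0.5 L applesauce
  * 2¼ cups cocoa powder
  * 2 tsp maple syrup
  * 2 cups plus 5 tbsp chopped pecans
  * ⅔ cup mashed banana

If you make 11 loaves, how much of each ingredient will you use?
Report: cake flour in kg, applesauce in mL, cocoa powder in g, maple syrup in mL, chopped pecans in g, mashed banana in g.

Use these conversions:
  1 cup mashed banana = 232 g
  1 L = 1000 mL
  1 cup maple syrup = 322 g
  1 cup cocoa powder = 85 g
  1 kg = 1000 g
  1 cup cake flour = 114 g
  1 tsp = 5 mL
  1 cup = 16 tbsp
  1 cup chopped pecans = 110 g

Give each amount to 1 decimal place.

Scaling factor: 11/6.
cake flour: 0.25 cup × 11/6 × 114 g/cup ÷ 1000 g/kg ≈ 0.1 kg
applesauce: 0.5 L × 11/6 × 1000 mL/L ≈ 916.7 mL
cocoa powder: 2.25 cup × 11/6 × 85 g/cup ≈ 350.6 g
maple syrup: 2 tsp × 11/6 × 5 mL/tsp ≈ 18.3 mL
chopped pecans: (2 cup + 5 tbsp = 2.3125 cup) × 11/6 × 110 g/cup ≈ 466.4 g
mashed banana: 2/3 cup × 11/6 × 232 g/cup ≈ 283.6 g

cake flour: 0.1 kg; applesauce: 916.7 mL; cocoa powder: 350.6 g; maple syrup: 18.3 mL; chopped pecans: 466.4 g; mashed banana: 283.6 g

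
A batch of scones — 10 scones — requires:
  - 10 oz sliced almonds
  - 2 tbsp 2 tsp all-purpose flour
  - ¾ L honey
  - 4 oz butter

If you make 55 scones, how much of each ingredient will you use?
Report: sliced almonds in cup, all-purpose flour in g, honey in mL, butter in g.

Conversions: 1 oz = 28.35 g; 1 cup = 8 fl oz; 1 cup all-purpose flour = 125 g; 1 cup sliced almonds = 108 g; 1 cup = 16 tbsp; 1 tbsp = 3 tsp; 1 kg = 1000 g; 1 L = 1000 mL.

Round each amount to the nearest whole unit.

sliced almonds: 14 cup; all-purpose flour: 115 g; honey: 4125 mL; butter: 624 g

Scaling factor: 55/10 = 11/2 = 5.5.
sliced almonds: 10 oz × 11/2 × 28.35 g/oz ÷ 108 g/cup ≈ 14 cup
all-purpose flour: (2 tbsp + 2 tsp = 8/3 tbsp) × 11/2 ÷ 16 tbsp/cup × 125 g/cup ≈ 115 g
honey: 0.75 L × 11/2 × 1000 mL/L = 4125 mL
butter: 4 oz × 11/2 × 28.35 g/oz ≈ 624 g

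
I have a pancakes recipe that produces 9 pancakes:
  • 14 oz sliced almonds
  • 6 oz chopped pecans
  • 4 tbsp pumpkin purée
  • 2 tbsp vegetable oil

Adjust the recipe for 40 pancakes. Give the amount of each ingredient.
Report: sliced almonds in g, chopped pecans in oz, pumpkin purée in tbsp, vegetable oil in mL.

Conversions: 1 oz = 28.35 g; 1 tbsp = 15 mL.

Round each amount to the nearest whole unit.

sliced almonds: 1764 g; chopped pecans: 27 oz; pumpkin purée: 18 tbsp; vegetable oil: 133 mL

Scaling factor: 40/9.
sliced almonds: 14 oz × 40/9 × 28.35 g/oz = 1764 g
chopped pecans: 6 oz × 40/9 ≈ 27 oz
pumpkin purée: 4 tbsp × 40/9 ≈ 18 tbsp
vegetable oil: 2 tbsp × 40/9 × 15 mL/tbsp ≈ 133 mL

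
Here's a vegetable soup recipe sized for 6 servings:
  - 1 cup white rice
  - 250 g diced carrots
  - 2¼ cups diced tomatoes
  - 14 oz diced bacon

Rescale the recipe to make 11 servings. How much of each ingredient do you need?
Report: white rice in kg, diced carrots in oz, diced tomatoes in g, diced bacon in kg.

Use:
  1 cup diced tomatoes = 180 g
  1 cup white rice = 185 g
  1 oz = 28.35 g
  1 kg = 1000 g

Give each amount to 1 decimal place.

Scaling factor: 11/6.
white rice: 1 cup × 11/6 × 185 g/cup ÷ 1000 g/kg ≈ 0.3 kg
diced carrots: 250 g × 11/6 ÷ 28.35 g/oz ≈ 16.2 oz
diced tomatoes: 2.25 cup × 11/6 × 180 g/cup = 742.5 g
diced bacon: 14 oz × 11/6 × 28.35 g/oz ÷ 1000 g/kg ≈ 0.7 kg

white rice: 0.3 kg; diced carrots: 16.2 oz; diced tomatoes: 742.5 g; diced bacon: 0.7 kg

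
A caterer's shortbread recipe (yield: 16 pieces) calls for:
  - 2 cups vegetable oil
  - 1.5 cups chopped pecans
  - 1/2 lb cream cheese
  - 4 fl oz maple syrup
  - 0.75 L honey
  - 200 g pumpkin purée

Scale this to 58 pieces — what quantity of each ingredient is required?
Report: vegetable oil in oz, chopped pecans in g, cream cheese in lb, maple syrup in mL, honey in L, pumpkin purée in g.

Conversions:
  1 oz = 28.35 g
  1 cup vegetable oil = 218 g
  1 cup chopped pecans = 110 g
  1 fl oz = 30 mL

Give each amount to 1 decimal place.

vegetable oil: 55.7 oz; chopped pecans: 598.1 g; cream cheese: 1.8 lb; maple syrup: 435.0 mL; honey: 2.7 L; pumpkin purée: 725.0 g

Scaling factor: 58/16 = 29/8 = 3.625.
vegetable oil: 2 cup × 29/8 × 218 g/cup ÷ 28.35 g/oz ≈ 55.7 oz
chopped pecans: 1.5 cup × 29/8 × 110 g/cup ≈ 598.1 g
cream cheese: 0.5 lb × 29/8 ≈ 1.8 lb
maple syrup: 4 fl oz × 29/8 × 30 mL/fl oz = 435.0 mL
honey: 0.75 L × 29/8 ≈ 2.7 L
pumpkin purée: 200 g × 29/8 = 725.0 g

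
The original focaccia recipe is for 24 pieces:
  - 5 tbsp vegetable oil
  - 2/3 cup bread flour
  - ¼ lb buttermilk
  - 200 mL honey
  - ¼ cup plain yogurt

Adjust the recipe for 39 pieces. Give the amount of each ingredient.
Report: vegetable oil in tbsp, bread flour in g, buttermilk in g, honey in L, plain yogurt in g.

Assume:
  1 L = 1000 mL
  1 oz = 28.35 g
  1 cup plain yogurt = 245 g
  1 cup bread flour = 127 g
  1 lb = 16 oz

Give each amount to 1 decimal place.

Scaling factor: 39/24 = 13/8 = 1.625.
vegetable oil: 5 tbsp × 13/8 ≈ 8.1 tbsp
bread flour: 2/3 cup × 13/8 × 127 g/cup ≈ 137.6 g
buttermilk: 0.25 lb × 13/8 × 16 oz/lb × 28.35 g/oz ≈ 184.3 g
honey: 200 mL × 13/8 ÷ 1000 mL/L ≈ 0.3 L
plain yogurt: 0.25 cup × 13/8 × 245 g/cup ≈ 99.5 g

vegetable oil: 8.1 tbsp; bread flour: 137.6 g; buttermilk: 184.3 g; honey: 0.3 L; plain yogurt: 99.5 g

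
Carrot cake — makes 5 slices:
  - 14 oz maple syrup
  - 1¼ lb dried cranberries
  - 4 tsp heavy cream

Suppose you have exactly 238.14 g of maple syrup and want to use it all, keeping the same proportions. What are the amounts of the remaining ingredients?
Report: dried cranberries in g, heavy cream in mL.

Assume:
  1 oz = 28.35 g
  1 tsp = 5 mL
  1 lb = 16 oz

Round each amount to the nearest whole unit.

dried cranberries: 340 g; heavy cream: 12 mL

The original recipe has 396.9 g of maple syrup, so the scaling factor is 238.14 ÷ 396.9 = 3/5 = 0.6.
dried cranberries: 1.25 lb × 3/5 × 16 oz/lb × 28.35 g/oz ≈ 340 g
heavy cream: 4 tsp × 3/5 × 5 mL/tsp = 12 mL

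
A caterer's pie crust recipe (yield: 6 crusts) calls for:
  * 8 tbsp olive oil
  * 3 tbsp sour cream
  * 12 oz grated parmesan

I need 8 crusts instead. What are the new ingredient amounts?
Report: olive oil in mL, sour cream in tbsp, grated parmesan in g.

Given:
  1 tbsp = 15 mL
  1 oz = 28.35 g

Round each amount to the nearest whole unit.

Scaling factor: 8/6 = 4/3.
olive oil: 8 tbsp × 4/3 × 15 mL/tbsp = 160 mL
sour cream: 3 tbsp × 4/3 = 4 tbsp
grated parmesan: 12 oz × 4/3 × 28.35 g/oz ≈ 454 g

olive oil: 160 mL; sour cream: 4 tbsp; grated parmesan: 454 g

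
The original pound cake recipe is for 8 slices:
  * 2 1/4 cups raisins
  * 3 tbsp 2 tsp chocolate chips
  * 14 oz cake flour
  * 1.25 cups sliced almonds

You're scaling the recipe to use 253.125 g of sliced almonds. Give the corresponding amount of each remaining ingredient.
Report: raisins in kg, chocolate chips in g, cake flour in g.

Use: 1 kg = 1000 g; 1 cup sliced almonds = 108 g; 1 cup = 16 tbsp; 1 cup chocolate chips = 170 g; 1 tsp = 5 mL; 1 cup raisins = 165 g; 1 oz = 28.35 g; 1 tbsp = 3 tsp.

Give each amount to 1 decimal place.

raisins: 0.7 kg; chocolate chips: 73.0 g; cake flour: 744.2 g

The original recipe has 135 g of sliced almonds, so the scaling factor is 253.125 ÷ 135 = 15/8 = 1.875.
raisins: 2.25 cup × 15/8 × 165 g/cup ÷ 1000 g/kg ≈ 0.7 kg
chocolate chips: (3 tbsp + 2 tsp = 11/3 tbsp) × 15/8 ÷ 16 tbsp/cup × 170 g/cup ≈ 73.0 g
cake flour: 14 oz × 15/8 × 28.35 g/oz ≈ 744.2 g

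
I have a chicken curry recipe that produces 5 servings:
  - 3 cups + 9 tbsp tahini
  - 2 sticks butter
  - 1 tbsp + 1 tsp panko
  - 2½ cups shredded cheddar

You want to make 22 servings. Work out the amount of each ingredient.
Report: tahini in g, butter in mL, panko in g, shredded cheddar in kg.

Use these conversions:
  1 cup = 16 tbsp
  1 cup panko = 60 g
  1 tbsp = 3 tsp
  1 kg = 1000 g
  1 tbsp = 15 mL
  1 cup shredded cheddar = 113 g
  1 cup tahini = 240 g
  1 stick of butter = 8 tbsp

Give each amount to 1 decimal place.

tahini: 3762.0 g; butter: 1056.0 mL; panko: 22.0 g; shredded cheddar: 1.2 kg

Scaling factor: 22/5 = 4.4.
tahini: (3 cup + 9 tbsp = 3.5625 cup) × 22/5 × 240 g/cup = 3762.0 g
butter: 2 stick × 22/5 × 8 tbsp/stick × 15 mL/tbsp = 1056.0 mL
panko: (1 tbsp + 1 tsp = 4/3 tbsp) × 22/5 ÷ 16 tbsp/cup × 60 g/cup = 22.0 g
shredded cheddar: 2.5 cup × 22/5 × 113 g/cup ÷ 1000 g/kg ≈ 1.2 kg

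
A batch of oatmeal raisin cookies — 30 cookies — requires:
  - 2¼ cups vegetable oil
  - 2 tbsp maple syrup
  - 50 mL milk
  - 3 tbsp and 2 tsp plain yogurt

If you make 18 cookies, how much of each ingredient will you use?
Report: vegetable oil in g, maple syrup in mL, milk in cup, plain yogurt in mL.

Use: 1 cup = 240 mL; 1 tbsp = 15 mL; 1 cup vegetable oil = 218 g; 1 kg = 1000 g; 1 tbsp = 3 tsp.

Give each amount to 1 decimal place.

vegetable oil: 294.3 g; maple syrup: 18.0 mL; milk: 0.1 cup; plain yogurt: 33.0 mL

Scaling factor: 18/30 = 3/5 = 0.6.
vegetable oil: 2.25 cup × 3/5 × 218 g/cup = 294.3 g
maple syrup: 2 tbsp × 3/5 × 15 mL/tbsp = 18.0 mL
milk: 50 mL × 3/5 ÷ 240 mL/cup ≈ 0.1 cup
plain yogurt: (3 tbsp + 2 tsp = 11/3 tbsp) × 3/5 × 15 mL/tbsp = 33.0 mL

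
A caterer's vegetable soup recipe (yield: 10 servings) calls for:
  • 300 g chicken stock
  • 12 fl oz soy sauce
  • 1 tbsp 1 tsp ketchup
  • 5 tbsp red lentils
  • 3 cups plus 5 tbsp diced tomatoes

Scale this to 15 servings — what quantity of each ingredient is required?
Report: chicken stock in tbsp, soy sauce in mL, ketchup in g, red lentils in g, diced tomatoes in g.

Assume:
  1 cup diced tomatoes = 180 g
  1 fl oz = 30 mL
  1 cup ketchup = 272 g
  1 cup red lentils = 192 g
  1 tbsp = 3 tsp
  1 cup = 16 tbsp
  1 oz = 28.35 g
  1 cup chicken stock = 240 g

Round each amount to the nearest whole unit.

Scaling factor: 15/10 = 3/2 = 1.5.
chicken stock: 300 g × 3/2 ÷ 240 g/cup × 16 tbsp/cup = 30 tbsp
soy sauce: 12 fl oz × 3/2 × 30 mL/fl oz = 540 mL
ketchup: (1 tbsp + 1 tsp = 4/3 tbsp) × 3/2 ÷ 16 tbsp/cup × 272 g/cup = 34 g
red lentils: 5 tbsp × 3/2 ÷ 16 tbsp/cup × 192 g/cup = 90 g
diced tomatoes: (3 cup + 5 tbsp = 3.3125 cup) × 3/2 × 180 g/cup ≈ 894 g

chicken stock: 30 tbsp; soy sauce: 540 mL; ketchup: 34 g; red lentils: 90 g; diced tomatoes: 894 g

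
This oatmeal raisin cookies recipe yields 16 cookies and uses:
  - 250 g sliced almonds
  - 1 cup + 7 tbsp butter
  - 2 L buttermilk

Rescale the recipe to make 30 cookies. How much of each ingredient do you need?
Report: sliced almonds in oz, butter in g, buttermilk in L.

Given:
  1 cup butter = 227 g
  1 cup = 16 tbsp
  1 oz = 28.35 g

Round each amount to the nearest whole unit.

sliced almonds: 17 oz; butter: 612 g; buttermilk: 4 L

Scaling factor: 30/16 = 15/8 = 1.875.
sliced almonds: 250 g × 15/8 ÷ 28.35 g/oz ≈ 17 oz
butter: (1 cup + 7 tbsp = 1.4375 cup) × 15/8 × 227 g/cup ≈ 612 g
buttermilk: 2 L × 15/8 ≈ 4 L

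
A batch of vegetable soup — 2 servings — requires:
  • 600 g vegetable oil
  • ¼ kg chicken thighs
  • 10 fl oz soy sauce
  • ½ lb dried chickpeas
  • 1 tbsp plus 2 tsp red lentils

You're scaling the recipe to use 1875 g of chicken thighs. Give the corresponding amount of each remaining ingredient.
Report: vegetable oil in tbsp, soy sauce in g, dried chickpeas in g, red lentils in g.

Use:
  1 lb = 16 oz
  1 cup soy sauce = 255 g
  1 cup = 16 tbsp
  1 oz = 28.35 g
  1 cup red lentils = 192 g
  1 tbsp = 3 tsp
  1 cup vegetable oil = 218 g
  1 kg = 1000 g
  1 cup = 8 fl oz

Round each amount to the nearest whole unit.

The original recipe has 250 g of chicken thighs, so the scaling factor is 1875 ÷ 250 = 15/2 = 7.5.
vegetable oil: 600 g × 15/2 ÷ 218 g/cup × 16 tbsp/cup ≈ 330 tbsp
soy sauce: 10 fl oz × 15/2 ÷ 8 fl oz/cup × 255 g/cup ≈ 2391 g
dried chickpeas: 0.5 lb × 15/2 × 16 oz/lb × 28.35 g/oz = 1701 g
red lentils: (1 tbsp + 2 tsp = 5/3 tbsp) × 15/2 ÷ 16 tbsp/cup × 192 g/cup = 150 g

vegetable oil: 330 tbsp; soy sauce: 2391 g; dried chickpeas: 1701 g; red lentils: 150 g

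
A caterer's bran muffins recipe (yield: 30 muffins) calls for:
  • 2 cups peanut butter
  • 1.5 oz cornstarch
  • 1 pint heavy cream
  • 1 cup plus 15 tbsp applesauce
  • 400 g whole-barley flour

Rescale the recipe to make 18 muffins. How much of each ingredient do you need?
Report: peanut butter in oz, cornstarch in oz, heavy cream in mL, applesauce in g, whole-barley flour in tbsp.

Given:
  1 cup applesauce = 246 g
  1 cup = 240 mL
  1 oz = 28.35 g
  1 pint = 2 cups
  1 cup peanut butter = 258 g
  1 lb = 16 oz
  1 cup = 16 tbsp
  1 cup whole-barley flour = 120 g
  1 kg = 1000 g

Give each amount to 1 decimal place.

peanut butter: 10.9 oz; cornstarch: 0.9 oz; heavy cream: 288.0 mL; applesauce: 286.0 g; whole-barley flour: 32.0 tbsp

Scaling factor: 18/30 = 3/5 = 0.6.
peanut butter: 2 cup × 3/5 × 258 g/cup ÷ 28.35 g/oz ≈ 10.9 oz
cornstarch: 1.5 oz × 3/5 = 0.9 oz
heavy cream: 1 pint × 3/5 × 2 cup/pint × 240 mL/cup = 288.0 mL
applesauce: (1 cup + 15 tbsp = 1.9375 cup) × 3/5 × 246 g/cup ≈ 286.0 g
whole-barley flour: 400 g × 3/5 ÷ 120 g/cup × 16 tbsp/cup = 32.0 tbsp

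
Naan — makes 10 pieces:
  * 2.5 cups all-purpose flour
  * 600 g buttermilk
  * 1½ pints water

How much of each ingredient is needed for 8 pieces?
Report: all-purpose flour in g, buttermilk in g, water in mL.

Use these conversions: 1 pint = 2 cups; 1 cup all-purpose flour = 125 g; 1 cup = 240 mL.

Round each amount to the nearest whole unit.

all-purpose flour: 250 g; buttermilk: 480 g; water: 576 mL

Scaling factor: 8/10 = 4/5 = 0.8.
all-purpose flour: 2.5 cup × 4/5 × 125 g/cup = 250 g
buttermilk: 600 g × 4/5 = 480 g
water: 1.5 pint × 4/5 × 2 cup/pint × 240 mL/cup = 576 mL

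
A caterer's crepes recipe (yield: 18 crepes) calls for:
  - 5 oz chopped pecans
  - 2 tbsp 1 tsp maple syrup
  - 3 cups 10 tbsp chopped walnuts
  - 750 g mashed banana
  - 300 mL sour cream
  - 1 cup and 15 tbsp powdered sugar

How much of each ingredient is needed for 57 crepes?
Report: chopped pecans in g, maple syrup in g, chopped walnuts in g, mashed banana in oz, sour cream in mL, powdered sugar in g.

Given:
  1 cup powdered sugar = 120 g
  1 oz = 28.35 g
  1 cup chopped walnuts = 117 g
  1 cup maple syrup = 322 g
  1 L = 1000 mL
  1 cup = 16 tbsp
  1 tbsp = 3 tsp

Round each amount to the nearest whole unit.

chopped pecans: 449 g; maple syrup: 149 g; chopped walnuts: 1343 g; mashed banana: 84 oz; sour cream: 950 mL; powdered sugar: 736 g

Scaling factor: 57/18 = 19/6.
chopped pecans: 5 oz × 19/6 × 28.35 g/oz ≈ 449 g
maple syrup: (2 tbsp + 1 tsp = 7/3 tbsp) × 19/6 ÷ 16 tbsp/cup × 322 g/cup ≈ 149 g
chopped walnuts: (3 cup + 10 tbsp = 3.625 cup) × 19/6 × 117 g/cup ≈ 1343 g
mashed banana: 750 g × 19/6 ÷ 28.35 g/oz ≈ 84 oz
sour cream: 300 mL × 19/6 = 950 mL
powdered sugar: (1 cup + 15 tbsp = 1.9375 cup) × 19/6 × 120 g/cup ≈ 736 g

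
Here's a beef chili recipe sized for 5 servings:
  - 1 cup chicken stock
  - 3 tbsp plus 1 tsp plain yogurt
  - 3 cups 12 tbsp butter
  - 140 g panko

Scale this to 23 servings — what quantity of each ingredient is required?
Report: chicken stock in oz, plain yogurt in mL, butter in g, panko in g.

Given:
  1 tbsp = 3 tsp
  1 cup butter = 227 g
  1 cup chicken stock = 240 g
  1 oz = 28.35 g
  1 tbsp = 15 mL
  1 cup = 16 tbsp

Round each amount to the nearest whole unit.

chicken stock: 39 oz; plain yogurt: 230 mL; butter: 3916 g; panko: 644 g

Scaling factor: 23/5 = 4.6.
chicken stock: 1 cup × 23/5 × 240 g/cup ÷ 28.35 g/oz ≈ 39 oz
plain yogurt: (3 tbsp + 1 tsp = 10/3 tbsp) × 23/5 × 15 mL/tbsp = 230 mL
butter: (3 cup + 12 tbsp = 3.75 cup) × 23/5 × 227 g/cup ≈ 3916 g
panko: 140 g × 23/5 = 644 g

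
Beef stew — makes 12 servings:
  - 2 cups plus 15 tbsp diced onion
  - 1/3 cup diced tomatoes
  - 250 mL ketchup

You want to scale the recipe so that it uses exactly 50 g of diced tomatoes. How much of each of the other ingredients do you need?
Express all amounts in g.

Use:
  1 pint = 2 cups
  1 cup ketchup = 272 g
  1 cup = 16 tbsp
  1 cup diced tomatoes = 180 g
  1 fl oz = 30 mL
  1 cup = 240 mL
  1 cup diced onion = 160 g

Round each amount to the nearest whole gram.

The original recipe has 60 g of diced tomatoes, so the scaling factor is 50 ÷ 60 = 5/6.
diced onion: (2 cup + 15 tbsp = 2.9375 cup) × 5/6 × 160 g/cup ≈ 392 g
ketchup: 250 mL × 5/6 ÷ 240 mL/cup × 272 g/cup ≈ 236 g

diced onion: 392 g; ketchup: 236 g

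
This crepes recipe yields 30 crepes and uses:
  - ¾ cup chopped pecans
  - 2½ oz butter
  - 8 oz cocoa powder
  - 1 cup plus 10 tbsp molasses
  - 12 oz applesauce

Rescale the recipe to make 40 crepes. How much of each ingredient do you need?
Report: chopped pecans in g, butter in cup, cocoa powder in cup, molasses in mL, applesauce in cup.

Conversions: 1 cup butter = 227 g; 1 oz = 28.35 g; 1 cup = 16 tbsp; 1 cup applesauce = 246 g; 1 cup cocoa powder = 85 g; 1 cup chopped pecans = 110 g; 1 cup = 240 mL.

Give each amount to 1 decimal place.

Scaling factor: 40/30 = 4/3.
chopped pecans: 0.75 cup × 4/3 × 110 g/cup = 110.0 g
butter: 2.5 oz × 4/3 × 28.35 g/oz ÷ 227 g/cup ≈ 0.4 cup
cocoa powder: 8 oz × 4/3 × 28.35 g/oz ÷ 85 g/cup ≈ 3.6 cup
molasses: (1 cup + 10 tbsp = 1.625 cup) × 4/3 × 240 mL/cup = 520.0 mL
applesauce: 12 oz × 4/3 × 28.35 g/oz ÷ 246 g/cup ≈ 1.8 cup

chopped pecans: 110.0 g; butter: 0.4 cup; cocoa powder: 3.6 cup; molasses: 520.0 mL; applesauce: 1.8 cup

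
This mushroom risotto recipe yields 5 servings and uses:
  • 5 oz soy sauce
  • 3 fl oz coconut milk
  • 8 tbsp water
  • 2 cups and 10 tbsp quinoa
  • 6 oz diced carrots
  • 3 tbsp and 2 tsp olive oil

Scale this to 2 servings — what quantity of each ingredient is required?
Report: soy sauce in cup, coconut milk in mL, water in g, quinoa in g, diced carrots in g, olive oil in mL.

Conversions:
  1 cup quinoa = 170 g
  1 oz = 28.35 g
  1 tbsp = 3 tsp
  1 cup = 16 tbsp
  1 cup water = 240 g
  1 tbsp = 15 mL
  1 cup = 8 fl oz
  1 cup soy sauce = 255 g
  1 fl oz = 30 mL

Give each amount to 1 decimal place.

soy sauce: 0.2 cup; coconut milk: 36.0 mL; water: 48.0 g; quinoa: 178.5 g; diced carrots: 68.0 g; olive oil: 22.0 mL

Scaling factor: 2/5 = 0.4.
soy sauce: 5 oz × 2/5 × 28.35 g/oz ÷ 255 g/cup ≈ 0.2 cup
coconut milk: 3 fl oz × 2/5 × 30 mL/fl oz = 36.0 mL
water: 8 tbsp × 2/5 ÷ 16 tbsp/cup × 240 g/cup = 48.0 g
quinoa: (2 cup + 10 tbsp = 2.625 cup) × 2/5 × 170 g/cup = 178.5 g
diced carrots: 6 oz × 2/5 × 28.35 g/oz ≈ 68.0 g
olive oil: (3 tbsp + 2 tsp = 11/3 tbsp) × 2/5 × 15 mL/tbsp = 22.0 mL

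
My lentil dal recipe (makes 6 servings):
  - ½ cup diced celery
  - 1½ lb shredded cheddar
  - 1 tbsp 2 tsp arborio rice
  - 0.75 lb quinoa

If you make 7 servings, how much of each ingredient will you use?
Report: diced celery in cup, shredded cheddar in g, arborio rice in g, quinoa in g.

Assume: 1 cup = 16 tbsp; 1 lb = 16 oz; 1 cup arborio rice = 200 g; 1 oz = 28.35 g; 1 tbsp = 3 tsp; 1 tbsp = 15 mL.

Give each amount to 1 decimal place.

Scaling factor: 7/6.
diced celery: 0.5 cup × 7/6 ≈ 0.6 cup
shredded cheddar: 1.5 lb × 7/6 × 16 oz/lb × 28.35 g/oz = 793.8 g
arborio rice: (1 tbsp + 2 tsp = 5/3 tbsp) × 7/6 ÷ 16 tbsp/cup × 200 g/cup ≈ 24.3 g
quinoa: 0.75 lb × 7/6 × 16 oz/lb × 28.35 g/oz = 396.9 g

diced celery: 0.6 cup; shredded cheddar: 793.8 g; arborio rice: 24.3 g; quinoa: 396.9 g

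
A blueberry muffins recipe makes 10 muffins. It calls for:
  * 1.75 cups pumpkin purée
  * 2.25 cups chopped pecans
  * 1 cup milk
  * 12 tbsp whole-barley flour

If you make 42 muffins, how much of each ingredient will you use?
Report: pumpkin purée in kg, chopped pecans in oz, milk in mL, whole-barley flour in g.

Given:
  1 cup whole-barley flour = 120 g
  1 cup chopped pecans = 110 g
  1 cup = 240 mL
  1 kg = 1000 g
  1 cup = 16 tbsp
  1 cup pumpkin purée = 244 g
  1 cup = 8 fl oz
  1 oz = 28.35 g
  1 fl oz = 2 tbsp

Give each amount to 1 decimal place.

pumpkin purée: 1.8 kg; chopped pecans: 36.7 oz; milk: 1008.0 mL; whole-barley flour: 378.0 g

Scaling factor: 42/10 = 21/5 = 4.2.
pumpkin purée: 1.75 cup × 21/5 × 244 g/cup ÷ 1000 g/kg ≈ 1.8 kg
chopped pecans: 2.25 cup × 21/5 × 110 g/cup ÷ 28.35 g/oz ≈ 36.7 oz
milk: 1 cup × 21/5 × 240 mL/cup = 1008.0 mL
whole-barley flour: 12 tbsp × 21/5 ÷ 16 tbsp/cup × 120 g/cup = 378.0 g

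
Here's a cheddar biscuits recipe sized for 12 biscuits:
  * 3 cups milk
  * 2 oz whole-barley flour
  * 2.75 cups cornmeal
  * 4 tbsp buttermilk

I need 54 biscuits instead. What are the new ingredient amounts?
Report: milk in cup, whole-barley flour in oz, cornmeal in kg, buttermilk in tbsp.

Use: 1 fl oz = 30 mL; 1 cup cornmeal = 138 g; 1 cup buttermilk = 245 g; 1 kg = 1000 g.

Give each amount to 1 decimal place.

Scaling factor: 54/12 = 9/2 = 4.5.
milk: 3 cup × 9/2 = 13.5 cup
whole-barley flour: 2 oz × 9/2 = 9.0 oz
cornmeal: 2.75 cup × 9/2 × 138 g/cup ÷ 1000 g/kg ≈ 1.7 kg
buttermilk: 4 tbsp × 9/2 = 18.0 tbsp

milk: 13.5 cup; whole-barley flour: 9.0 oz; cornmeal: 1.7 kg; buttermilk: 18.0 tbsp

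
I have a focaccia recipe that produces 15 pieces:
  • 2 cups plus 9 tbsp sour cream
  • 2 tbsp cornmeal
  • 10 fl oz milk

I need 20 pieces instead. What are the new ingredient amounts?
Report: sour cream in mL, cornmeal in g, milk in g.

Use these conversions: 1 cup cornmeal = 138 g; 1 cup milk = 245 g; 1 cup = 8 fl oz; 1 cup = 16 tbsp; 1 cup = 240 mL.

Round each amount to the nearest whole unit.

sour cream: 820 mL; cornmeal: 23 g; milk: 408 g

Scaling factor: 20/15 = 4/3.
sour cream: (2 cup + 9 tbsp = 2.5625 cup) × 4/3 × 240 mL/cup = 820 mL
cornmeal: 2 tbsp × 4/3 ÷ 16 tbsp/cup × 138 g/cup = 23 g
milk: 10 fl oz × 4/3 ÷ 8 fl oz/cup × 245 g/cup ≈ 408 g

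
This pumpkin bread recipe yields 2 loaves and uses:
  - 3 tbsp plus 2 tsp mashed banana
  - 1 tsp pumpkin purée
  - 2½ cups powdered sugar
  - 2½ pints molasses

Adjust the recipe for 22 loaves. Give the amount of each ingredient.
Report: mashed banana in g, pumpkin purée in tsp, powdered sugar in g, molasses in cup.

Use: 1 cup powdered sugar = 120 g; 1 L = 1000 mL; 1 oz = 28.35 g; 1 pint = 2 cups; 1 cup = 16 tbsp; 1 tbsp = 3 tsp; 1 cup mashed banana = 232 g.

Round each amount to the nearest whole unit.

mashed banana: 585 g; pumpkin purée: 11 tsp; powdered sugar: 3300 g; molasses: 55 cup

Scaling factor: 22/2 = 11.
mashed banana: (3 tbsp + 2 tsp = 11/3 tbsp) × 11 ÷ 16 tbsp/cup × 232 g/cup ≈ 585 g
pumpkin purée: 1 tsp × 11 = 11 tsp
powdered sugar: 2.5 cup × 11 × 120 g/cup = 3300 g
molasses: 2.5 pint × 11 × 2 cup/pint = 55 cup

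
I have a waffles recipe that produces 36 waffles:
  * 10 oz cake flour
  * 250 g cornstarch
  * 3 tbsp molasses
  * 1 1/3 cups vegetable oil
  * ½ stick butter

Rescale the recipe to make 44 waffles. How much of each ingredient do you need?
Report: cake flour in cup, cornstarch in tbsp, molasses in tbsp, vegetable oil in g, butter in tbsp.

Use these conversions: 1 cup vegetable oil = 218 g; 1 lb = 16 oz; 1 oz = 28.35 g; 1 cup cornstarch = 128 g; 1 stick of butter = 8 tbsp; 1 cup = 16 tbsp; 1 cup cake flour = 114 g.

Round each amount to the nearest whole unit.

Scaling factor: 44/36 = 11/9.
cake flour: 10 oz × 11/9 × 28.35 g/oz ÷ 114 g/cup ≈ 3 cup
cornstarch: 250 g × 11/9 ÷ 128 g/cup × 16 tbsp/cup ≈ 38 tbsp
molasses: 3 tbsp × 11/9 ≈ 4 tbsp
vegetable oil: 4/3 cup × 11/9 × 218 g/cup ≈ 355 g
butter: 0.5 stick × 11/9 × 8 tbsp/stick ≈ 5 tbsp

cake flour: 3 cup; cornstarch: 38 tbsp; molasses: 4 tbsp; vegetable oil: 355 g; butter: 5 tbsp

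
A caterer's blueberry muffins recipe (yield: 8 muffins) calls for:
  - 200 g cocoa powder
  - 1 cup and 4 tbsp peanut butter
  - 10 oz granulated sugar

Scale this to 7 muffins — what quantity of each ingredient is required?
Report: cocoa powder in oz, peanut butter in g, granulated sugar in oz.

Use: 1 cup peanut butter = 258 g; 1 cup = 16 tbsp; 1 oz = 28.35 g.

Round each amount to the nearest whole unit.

Scaling factor: 7/8 = 0.875.
cocoa powder: 200 g × 7/8 ÷ 28.35 g/oz ≈ 6 oz
peanut butter: (1 cup + 4 tbsp = 1.25 cup) × 7/8 × 258 g/cup ≈ 282 g
granulated sugar: 10 oz × 7/8 ≈ 9 oz

cocoa powder: 6 oz; peanut butter: 282 g; granulated sugar: 9 oz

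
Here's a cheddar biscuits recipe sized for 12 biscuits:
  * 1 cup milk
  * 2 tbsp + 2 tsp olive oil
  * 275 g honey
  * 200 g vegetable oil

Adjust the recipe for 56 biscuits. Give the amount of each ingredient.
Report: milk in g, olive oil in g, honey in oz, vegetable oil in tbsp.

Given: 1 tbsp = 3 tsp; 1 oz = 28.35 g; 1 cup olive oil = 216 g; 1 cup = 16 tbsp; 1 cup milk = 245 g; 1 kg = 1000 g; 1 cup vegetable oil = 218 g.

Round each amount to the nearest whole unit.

milk: 1143 g; olive oil: 168 g; honey: 45 oz; vegetable oil: 69 tbsp

Scaling factor: 56/12 = 14/3.
milk: 1 cup × 14/3 × 245 g/cup ≈ 1143 g
olive oil: (2 tbsp + 2 tsp = 8/3 tbsp) × 14/3 ÷ 16 tbsp/cup × 216 g/cup = 168 g
honey: 275 g × 14/3 ÷ 28.35 g/oz ≈ 45 oz
vegetable oil: 200 g × 14/3 ÷ 218 g/cup × 16 tbsp/cup ≈ 69 tbsp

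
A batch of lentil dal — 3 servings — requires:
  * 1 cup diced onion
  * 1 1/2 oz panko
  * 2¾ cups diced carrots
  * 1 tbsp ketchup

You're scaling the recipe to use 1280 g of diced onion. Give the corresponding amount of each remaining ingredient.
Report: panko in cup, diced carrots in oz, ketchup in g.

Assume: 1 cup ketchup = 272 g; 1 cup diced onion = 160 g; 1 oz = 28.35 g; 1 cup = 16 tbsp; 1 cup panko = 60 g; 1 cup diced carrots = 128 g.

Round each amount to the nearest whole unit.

The original recipe has 160 g of diced onion, so the scaling factor is 1280 ÷ 160 = 8.
panko: 1.5 oz × 8 × 28.35 g/oz ÷ 60 g/cup ≈ 6 cup
diced carrots: 2.75 cup × 8 × 128 g/cup ÷ 28.35 g/oz ≈ 99 oz
ketchup: 1 tbsp × 8 ÷ 16 tbsp/cup × 272 g/cup = 136 g

panko: 6 cup; diced carrots: 99 oz; ketchup: 136 g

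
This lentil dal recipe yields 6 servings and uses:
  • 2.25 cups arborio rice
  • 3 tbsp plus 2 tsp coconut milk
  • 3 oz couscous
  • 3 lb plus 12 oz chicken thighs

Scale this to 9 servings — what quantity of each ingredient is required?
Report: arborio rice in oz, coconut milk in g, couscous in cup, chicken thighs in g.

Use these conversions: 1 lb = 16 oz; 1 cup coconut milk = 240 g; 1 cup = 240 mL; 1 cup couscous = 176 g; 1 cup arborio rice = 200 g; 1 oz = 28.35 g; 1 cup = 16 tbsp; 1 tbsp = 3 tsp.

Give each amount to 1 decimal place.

Scaling factor: 9/6 = 3/2 = 1.5.
arborio rice: 2.25 cup × 3/2 × 200 g/cup ÷ 28.35 g/oz ≈ 23.8 oz
coconut milk: (3 tbsp + 2 tsp = 11/3 tbsp) × 3/2 ÷ 16 tbsp/cup × 240 g/cup = 82.5 g
couscous: 3 oz × 3/2 × 28.35 g/oz ÷ 176 g/cup ≈ 0.7 cup
chicken thighs: (3 lb + 12 oz = 3.75 lb) × 3/2 × 16 oz/lb × 28.35 g/oz = 2551.5 g

arborio rice: 23.8 oz; coconut milk: 82.5 g; couscous: 0.7 cup; chicken thighs: 2551.5 g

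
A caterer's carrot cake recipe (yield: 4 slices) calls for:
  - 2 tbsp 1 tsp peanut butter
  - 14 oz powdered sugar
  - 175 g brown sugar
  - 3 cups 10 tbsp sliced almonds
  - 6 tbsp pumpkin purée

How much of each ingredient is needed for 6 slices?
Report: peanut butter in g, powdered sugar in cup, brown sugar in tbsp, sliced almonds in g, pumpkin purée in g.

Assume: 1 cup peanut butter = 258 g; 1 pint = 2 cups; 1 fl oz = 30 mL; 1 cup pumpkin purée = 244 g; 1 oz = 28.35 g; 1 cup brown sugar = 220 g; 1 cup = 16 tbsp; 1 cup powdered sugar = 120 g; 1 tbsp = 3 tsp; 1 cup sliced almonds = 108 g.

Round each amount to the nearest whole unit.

Scaling factor: 6/4 = 3/2 = 1.5.
peanut butter: (2 tbsp + 1 tsp = 7/3 tbsp) × 3/2 ÷ 16 tbsp/cup × 258 g/cup ≈ 56 g
powdered sugar: 14 oz × 3/2 × 28.35 g/oz ÷ 120 g/cup ≈ 5 cup
brown sugar: 175 g × 3/2 ÷ 220 g/cup × 16 tbsp/cup ≈ 19 tbsp
sliced almonds: (3 cup + 10 tbsp = 3.625 cup) × 3/2 × 108 g/cup ≈ 587 g
pumpkin purée: 6 tbsp × 3/2 ÷ 16 tbsp/cup × 244 g/cup ≈ 137 g

peanut butter: 56 g; powdered sugar: 5 cup; brown sugar: 19 tbsp; sliced almonds: 587 g; pumpkin purée: 137 g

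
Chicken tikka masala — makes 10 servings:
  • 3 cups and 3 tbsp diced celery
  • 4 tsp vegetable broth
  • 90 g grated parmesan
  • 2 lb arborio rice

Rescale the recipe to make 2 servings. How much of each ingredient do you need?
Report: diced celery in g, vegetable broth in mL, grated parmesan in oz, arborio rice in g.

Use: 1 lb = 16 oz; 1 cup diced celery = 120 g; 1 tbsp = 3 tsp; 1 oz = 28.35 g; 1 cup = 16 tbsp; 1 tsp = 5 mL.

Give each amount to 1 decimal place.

diced celery: 76.5 g; vegetable broth: 4.0 mL; grated parmesan: 0.6 oz; arborio rice: 181.4 g

Scaling factor: 2/10 = 1/5 = 0.2.
diced celery: (3 cup + 3 tbsp = 3.1875 cup) × 1/5 × 120 g/cup = 76.5 g
vegetable broth: 4 tsp × 1/5 × 5 mL/tsp = 4.0 mL
grated parmesan: 90 g × 1/5 ÷ 28.35 g/oz ≈ 0.6 oz
arborio rice: 2 lb × 1/5 × 16 oz/lb × 28.35 g/oz ≈ 181.4 g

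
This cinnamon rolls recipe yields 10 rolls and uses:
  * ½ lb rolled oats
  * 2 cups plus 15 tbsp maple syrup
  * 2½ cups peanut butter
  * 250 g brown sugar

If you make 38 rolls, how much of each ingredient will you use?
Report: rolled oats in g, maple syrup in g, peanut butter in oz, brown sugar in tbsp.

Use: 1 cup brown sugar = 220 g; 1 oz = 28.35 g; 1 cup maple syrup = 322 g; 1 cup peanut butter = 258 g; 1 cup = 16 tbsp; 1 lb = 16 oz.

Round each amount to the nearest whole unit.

Scaling factor: 38/10 = 19/5 = 3.8.
rolled oats: 0.5 lb × 19/5 × 16 oz/lb × 28.35 g/oz ≈ 862 g
maple syrup: (2 cup + 15 tbsp = 2.9375 cup) × 19/5 × 322 g/cup ≈ 3594 g
peanut butter: 2.5 cup × 19/5 × 258 g/cup ÷ 28.35 g/oz ≈ 86 oz
brown sugar: 250 g × 19/5 ÷ 220 g/cup × 16 tbsp/cup ≈ 69 tbsp

rolled oats: 862 g; maple syrup: 3594 g; peanut butter: 86 oz; brown sugar: 69 tbsp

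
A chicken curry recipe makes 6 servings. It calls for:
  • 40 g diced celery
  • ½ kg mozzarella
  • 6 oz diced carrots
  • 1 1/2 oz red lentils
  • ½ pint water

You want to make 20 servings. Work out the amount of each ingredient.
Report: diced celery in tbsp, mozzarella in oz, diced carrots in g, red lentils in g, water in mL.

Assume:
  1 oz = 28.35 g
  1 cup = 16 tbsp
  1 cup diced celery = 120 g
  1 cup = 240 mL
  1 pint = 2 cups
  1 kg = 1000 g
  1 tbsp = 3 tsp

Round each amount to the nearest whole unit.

Scaling factor: 20/6 = 10/3.
diced celery: 40 g × 10/3 ÷ 120 g/cup × 16 tbsp/cup ≈ 18 tbsp
mozzarella: 0.5 kg × 10/3 × 1000 g/kg ÷ 28.35 g/oz ≈ 59 oz
diced carrots: 6 oz × 10/3 × 28.35 g/oz = 567 g
red lentils: 1.5 oz × 10/3 × 28.35 g/oz ≈ 142 g
water: 0.5 pint × 10/3 × 2 cup/pint × 240 mL/cup = 800 mL

diced celery: 18 tbsp; mozzarella: 59 oz; diced carrots: 567 g; red lentils: 142 g; water: 800 mL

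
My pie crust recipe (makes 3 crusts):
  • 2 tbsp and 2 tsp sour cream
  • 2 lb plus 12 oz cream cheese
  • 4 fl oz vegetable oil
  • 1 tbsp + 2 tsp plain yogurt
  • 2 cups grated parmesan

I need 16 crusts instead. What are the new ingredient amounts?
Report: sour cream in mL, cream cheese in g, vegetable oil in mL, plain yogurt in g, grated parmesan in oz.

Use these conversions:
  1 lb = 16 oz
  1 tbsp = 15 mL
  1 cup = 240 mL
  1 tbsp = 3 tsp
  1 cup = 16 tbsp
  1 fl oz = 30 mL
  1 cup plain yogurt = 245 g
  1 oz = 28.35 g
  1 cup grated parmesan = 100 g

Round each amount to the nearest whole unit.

sour cream: 213 mL; cream cheese: 6653 g; vegetable oil: 640 mL; plain yogurt: 136 g; grated parmesan: 38 oz

Scaling factor: 16/3.
sour cream: (2 tbsp + 2 tsp = 8/3 tbsp) × 16/3 × 15 mL/tbsp ≈ 213 mL
cream cheese: (2 lb + 12 oz = 2.75 lb) × 16/3 × 16 oz/lb × 28.35 g/oz ≈ 6653 g
vegetable oil: 4 fl oz × 16/3 × 30 mL/fl oz = 640 mL
plain yogurt: (1 tbsp + 2 tsp = 5/3 tbsp) × 16/3 ÷ 16 tbsp/cup × 245 g/cup ≈ 136 g
grated parmesan: 2 cup × 16/3 × 100 g/cup ÷ 28.35 g/oz ≈ 38 oz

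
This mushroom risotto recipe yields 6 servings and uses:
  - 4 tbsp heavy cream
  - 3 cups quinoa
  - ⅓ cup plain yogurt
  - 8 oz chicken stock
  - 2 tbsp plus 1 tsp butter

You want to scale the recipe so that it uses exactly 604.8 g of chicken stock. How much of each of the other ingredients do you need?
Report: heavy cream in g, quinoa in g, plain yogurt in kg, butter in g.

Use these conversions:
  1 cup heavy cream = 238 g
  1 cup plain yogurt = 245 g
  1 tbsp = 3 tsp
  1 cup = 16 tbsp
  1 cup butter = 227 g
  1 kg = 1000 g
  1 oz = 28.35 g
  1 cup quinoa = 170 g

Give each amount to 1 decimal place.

The original recipe has 226.8 g of chicken stock, so the scaling factor is 604.8 ÷ 226.8 = 8/3.
heavy cream: 4 tbsp × 8/3 ÷ 16 tbsp/cup × 238 g/cup ≈ 158.7 g
quinoa: 3 cup × 8/3 × 170 g/cup = 1360.0 g
plain yogurt: 1/3 cup × 8/3 × 245 g/cup ÷ 1000 g/kg ≈ 0.2 kg
butter: (2 tbsp + 1 tsp = 7/3 tbsp) × 8/3 ÷ 16 tbsp/cup × 227 g/cup ≈ 88.3 g

heavy cream: 158.7 g; quinoa: 1360.0 g; plain yogurt: 0.2 kg; butter: 88.3 g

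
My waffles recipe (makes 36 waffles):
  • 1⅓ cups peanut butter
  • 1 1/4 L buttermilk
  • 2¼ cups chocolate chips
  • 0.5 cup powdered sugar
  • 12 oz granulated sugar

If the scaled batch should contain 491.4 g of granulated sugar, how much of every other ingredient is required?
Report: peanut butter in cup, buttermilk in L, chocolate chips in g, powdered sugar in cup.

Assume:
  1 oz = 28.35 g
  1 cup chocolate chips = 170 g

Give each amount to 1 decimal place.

peanut butter: 1.9 cup; buttermilk: 1.8 L; chocolate chips: 552.5 g; powdered sugar: 0.7 cup

The original recipe has 340.2 g of granulated sugar, so the scaling factor is 491.4 ÷ 340.2 = 13/9.
peanut butter: 4/3 cup × 13/9 ≈ 1.9 cup
buttermilk: 1.25 L × 13/9 ≈ 1.8 L
chocolate chips: 2.25 cup × 13/9 × 170 g/cup = 552.5 g
powdered sugar: 0.5 cup × 13/9 ≈ 0.7 cup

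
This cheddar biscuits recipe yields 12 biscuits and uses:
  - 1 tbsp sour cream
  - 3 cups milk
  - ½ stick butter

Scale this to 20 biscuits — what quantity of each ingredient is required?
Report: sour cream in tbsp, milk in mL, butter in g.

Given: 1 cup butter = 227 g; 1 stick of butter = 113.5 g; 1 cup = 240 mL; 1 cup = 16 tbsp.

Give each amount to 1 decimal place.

Scaling factor: 20/12 = 5/3.
sour cream: 1 tbsp × 5/3 ≈ 1.7 tbsp
milk: 3 cup × 5/3 × 240 mL/cup = 1200.0 mL
butter: 0.5 stick × 5/3 × 113.5 g/stick ≈ 94.6 g

sour cream: 1.7 tbsp; milk: 1200.0 mL; butter: 94.6 g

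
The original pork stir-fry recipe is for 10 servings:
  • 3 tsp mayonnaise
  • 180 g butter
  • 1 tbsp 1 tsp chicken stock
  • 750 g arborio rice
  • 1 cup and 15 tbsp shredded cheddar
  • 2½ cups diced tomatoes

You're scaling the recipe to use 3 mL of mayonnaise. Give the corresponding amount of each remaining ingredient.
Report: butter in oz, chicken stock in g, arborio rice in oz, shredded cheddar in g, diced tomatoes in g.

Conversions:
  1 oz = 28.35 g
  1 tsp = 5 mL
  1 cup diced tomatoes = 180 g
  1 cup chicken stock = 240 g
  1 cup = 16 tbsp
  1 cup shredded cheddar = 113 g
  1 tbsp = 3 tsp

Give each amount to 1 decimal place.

butter: 1.3 oz; chicken stock: 4.0 g; arborio rice: 5.3 oz; shredded cheddar: 43.8 g; diced tomatoes: 90.0 g

The original recipe has 15 mL of mayonnaise, so the scaling factor is 3 ÷ 15 = 1/5 = 0.2.
butter: 180 g × 1/5 ÷ 28.35 g/oz ≈ 1.3 oz
chicken stock: (1 tbsp + 1 tsp = 4/3 tbsp) × 1/5 ÷ 16 tbsp/cup × 240 g/cup = 4.0 g
arborio rice: 750 g × 1/5 ÷ 28.35 g/oz ≈ 5.3 oz
shredded cheddar: (1 cup + 15 tbsp = 1.9375 cup) × 1/5 × 113 g/cup ≈ 43.8 g
diced tomatoes: 2.5 cup × 1/5 × 180 g/cup = 90.0 g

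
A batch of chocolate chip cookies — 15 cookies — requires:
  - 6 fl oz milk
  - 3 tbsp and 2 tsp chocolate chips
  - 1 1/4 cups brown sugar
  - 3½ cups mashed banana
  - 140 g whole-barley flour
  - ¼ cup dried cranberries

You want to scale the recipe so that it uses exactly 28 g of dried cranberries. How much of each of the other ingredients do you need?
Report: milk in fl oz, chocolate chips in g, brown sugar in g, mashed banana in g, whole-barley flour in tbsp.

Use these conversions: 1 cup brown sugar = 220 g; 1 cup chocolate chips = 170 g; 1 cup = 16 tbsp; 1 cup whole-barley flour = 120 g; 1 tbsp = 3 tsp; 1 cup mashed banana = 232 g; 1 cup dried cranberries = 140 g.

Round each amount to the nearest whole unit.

The original recipe has 35 g of dried cranberries, so the scaling factor is 28 ÷ 35 = 4/5 = 0.8.
milk: 6 fl oz × 4/5 ≈ 5 fl oz
chocolate chips: (3 tbsp + 2 tsp = 11/3 tbsp) × 4/5 ÷ 16 tbsp/cup × 170 g/cup ≈ 31 g
brown sugar: 1.25 cup × 4/5 × 220 g/cup = 220 g
mashed banana: 3.5 cup × 4/5 × 232 g/cup ≈ 650 g
whole-barley flour: 140 g × 4/5 ÷ 120 g/cup × 16 tbsp/cup ≈ 15 tbsp

milk: 5 fl oz; chocolate chips: 31 g; brown sugar: 220 g; mashed banana: 650 g; whole-barley flour: 15 tbsp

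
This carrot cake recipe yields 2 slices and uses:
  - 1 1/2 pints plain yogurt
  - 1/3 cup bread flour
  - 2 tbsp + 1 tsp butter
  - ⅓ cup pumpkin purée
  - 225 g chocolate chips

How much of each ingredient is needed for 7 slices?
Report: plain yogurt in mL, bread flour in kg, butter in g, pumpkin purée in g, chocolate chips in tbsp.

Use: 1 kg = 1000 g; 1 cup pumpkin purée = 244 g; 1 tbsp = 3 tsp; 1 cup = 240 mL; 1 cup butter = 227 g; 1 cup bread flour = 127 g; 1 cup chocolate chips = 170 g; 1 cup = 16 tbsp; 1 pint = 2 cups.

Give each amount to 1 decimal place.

plain yogurt: 2520.0 mL; bread flour: 0.1 kg; butter: 115.9 g; pumpkin purée: 284.7 g; chocolate chips: 74.1 tbsp

Scaling factor: 7/2 = 3.5.
plain yogurt: 1.5 pint × 7/2 × 2 cup/pint × 240 mL/cup = 2520.0 mL
bread flour: 1/3 cup × 7/2 × 127 g/cup ÷ 1000 g/kg ≈ 0.1 kg
butter: (2 tbsp + 1 tsp = 7/3 tbsp) × 7/2 ÷ 16 tbsp/cup × 227 g/cup ≈ 115.9 g
pumpkin purée: 1/3 cup × 7/2 × 244 g/cup ≈ 284.7 g
chocolate chips: 225 g × 7/2 ÷ 170 g/cup × 16 tbsp/cup ≈ 74.1 tbsp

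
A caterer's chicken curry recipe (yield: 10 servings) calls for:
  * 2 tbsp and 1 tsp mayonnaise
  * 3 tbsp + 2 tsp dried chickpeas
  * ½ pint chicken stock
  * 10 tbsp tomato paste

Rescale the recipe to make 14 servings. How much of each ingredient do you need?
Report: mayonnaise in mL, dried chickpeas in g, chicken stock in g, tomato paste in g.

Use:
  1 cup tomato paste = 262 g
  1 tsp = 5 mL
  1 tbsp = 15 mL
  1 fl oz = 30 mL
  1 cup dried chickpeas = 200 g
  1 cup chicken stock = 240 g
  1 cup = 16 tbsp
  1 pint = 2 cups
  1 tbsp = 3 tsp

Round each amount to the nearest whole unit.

Scaling factor: 14/10 = 7/5 = 1.4.
mayonnaise: (2 tbsp + 1 tsp = 7/3 tbsp) × 7/5 × 15 mL/tbsp = 49 mL
dried chickpeas: (3 tbsp + 2 tsp = 11/3 tbsp) × 7/5 ÷ 16 tbsp/cup × 200 g/cup ≈ 64 g
chicken stock: 0.5 pint × 7/5 × 2 cup/pint × 240 g/cup = 336 g
tomato paste: 10 tbsp × 7/5 ÷ 16 tbsp/cup × 262 g/cup ≈ 229 g

mayonnaise: 49 mL; dried chickpeas: 64 g; chicken stock: 336 g; tomato paste: 229 g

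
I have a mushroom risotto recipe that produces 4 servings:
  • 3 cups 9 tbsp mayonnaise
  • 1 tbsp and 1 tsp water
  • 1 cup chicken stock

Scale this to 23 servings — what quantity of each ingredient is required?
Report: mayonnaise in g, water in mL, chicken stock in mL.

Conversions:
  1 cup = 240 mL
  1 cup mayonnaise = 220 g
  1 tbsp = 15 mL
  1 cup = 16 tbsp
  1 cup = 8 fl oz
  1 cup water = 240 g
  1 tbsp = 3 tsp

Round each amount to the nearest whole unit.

mayonnaise: 4507 g; water: 115 mL; chicken stock: 1380 mL

Scaling factor: 23/4 = 5.75.
mayonnaise: (3 cup + 9 tbsp = 3.5625 cup) × 23/4 × 220 g/cup ≈ 4507 g
water: (1 tbsp + 1 tsp = 4/3 tbsp) × 23/4 × 15 mL/tbsp = 115 mL
chicken stock: 1 cup × 23/4 × 240 mL/cup = 1380 mL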